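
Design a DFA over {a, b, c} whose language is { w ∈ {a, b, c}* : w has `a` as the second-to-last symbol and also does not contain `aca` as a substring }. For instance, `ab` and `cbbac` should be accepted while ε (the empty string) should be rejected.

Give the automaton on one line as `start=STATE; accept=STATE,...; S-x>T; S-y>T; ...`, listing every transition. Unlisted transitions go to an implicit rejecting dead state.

Run two small machines in parallel and take their product. One (13 states) tracks the last 2 symbols read; the other (4 states) tracks partial matches of the forbidden pattern `aca`. Each combined state is a pair, one component from each; accept when both components accept. Minimizing collapses redundant product states.
        a   b   c  
>  q0   q1  q0  q0 
   q1   q2  q3  q4 
 * q2   q2  q3  q4 
 * q3   q1  q0  q0 
 * q4   q5  q0  q0 
   q5   q5  q5  q5 
(> = start, * = accepting)

start=q0; accept=q2,q3,q4; q0-a>q1; q0-b>q0; q0-c>q0; q1-a>q2; q1-b>q3; q1-c>q4; q2-a>q2; q2-b>q3; q2-c>q4; q3-a>q1; q3-b>q0; q3-c>q0; q4-a>q5; q4-b>q0; q4-c>q0; q5-a>q5; q5-b>q5; q5-c>q5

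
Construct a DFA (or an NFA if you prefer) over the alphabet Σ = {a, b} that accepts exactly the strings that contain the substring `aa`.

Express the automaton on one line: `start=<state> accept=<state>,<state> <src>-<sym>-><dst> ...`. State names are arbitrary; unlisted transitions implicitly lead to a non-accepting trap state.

Track how much of `aa` has been matched so far: state S0 is no progress, S2 is the absorbing accept state reached once `aa` has occurred. Intermediate states record partial matches; on a mismatch, fall back to the longest reusable overlap.
        a   b  
>  S0   S1  S0 
   S1   S2  S0 
 * S2   S2  S2 
(> = start, * = accepting)

start=S0 accept=S2 S0-a->S1 S0-b->S0 S1-a->S2 S1-b->S0 S2-a->S2 S2-b->S2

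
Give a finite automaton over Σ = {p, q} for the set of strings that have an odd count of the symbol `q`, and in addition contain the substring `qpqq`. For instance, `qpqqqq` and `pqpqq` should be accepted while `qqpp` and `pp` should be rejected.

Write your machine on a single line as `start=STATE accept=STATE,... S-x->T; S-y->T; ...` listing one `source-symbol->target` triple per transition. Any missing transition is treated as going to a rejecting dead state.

Run two small machines in parallel and take their product. One (2 states) tracks the count of `q`s modulo 2; the other (5 states) tracks whether and how much of `qpqq` has been seen. Each combined state is a pair, one component from each; accept when both components accept.
10 states suffice.
        p   q  
>  s0   s0  s1 
   s1   s2  s3 
   s2   s4  s5 
   s3   s6  s1 
   s4   s4  s3 
   s5   s6  s7 
   s6   s0  s8 
 * s7   s7  s9 
   s8   s2  s9 
   s9   s9  s7 
(> = start, * = accepting)

start=s0; accept=s7; s0-p->s0; s0-q->s1; s1-p->s2; s1-q->s3; s2-p->s4; s2-q->s5; s3-p->s6; s3-q->s1; s4-p->s4; s4-q->s3; s5-p->s6; s5-q->s7; s6-p->s0; s6-q->s8; s7-p->s7; s7-q->s9; s8-p->s2; s8-q->s9; s9-p->s9; s9-q->s7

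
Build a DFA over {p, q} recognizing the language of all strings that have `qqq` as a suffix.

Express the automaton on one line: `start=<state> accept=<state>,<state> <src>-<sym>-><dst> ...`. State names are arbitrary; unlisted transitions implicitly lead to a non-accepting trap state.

start=s0 accept=s3 s0-p->s0 s0-q->s1 s1-p->s0 s1-q->s2 s2-p->s0 s2-q->s3 s3-p->s0 s3-q->s3

Let each state record the length of the longest suffix of the input read so far that is also a prefix of `qqq`. s1 means the last symbol is `q`; s2 means the last 2 symbols are `qq`; s3 means the last 3 symbols are `qqq`. Accept only at s3, where the string currently ends in `qqq`.
With 4 states:
        p   q  
>  s0   s0  s1 
   s1   s0  s2 
   s2   s0  s3 
 * s3   s0  s3 
(> = start, * = accepting)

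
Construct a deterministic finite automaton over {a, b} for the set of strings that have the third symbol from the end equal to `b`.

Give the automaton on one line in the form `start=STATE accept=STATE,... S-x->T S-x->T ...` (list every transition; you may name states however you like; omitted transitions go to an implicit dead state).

start=s0 accept=s11,s12,s13,s14 s0-a->s1 s0-b->s2 s1-a->s3 s1-b->s4 s2-a->s5 s2-b->s6 s3-a->s7 s3-b->s8 s4-a->s9 s4-b->s10 s5-a->s11 s5-b->s12 s6-a->s13 s6-b->s14 s7-a->s7 s7-b->s8 s8-a->s9 s8-b->s10 s9-a->s11 s9-b->s12 s10-a->s13 s10-b->s14 s11-a->s7 s11-b->s8 s12-a->s9 s12-b->s10 s13-a->s11 s13-b->s12 s14-a->s13 s14-b->s14

Because acceptance depends on a position counted from the end, the machine has to buffer the most recent 3 symbols. Make each state the string of the last up-to-3 symbols read; on input `x` shift the window left and append `x`. Accept when the buffered window has length 3 and begins with `b`.
          a    b  
>  s0     s1   s2 
   s1     s3   s4 
   s2     s5   s6 
   s3     s7   s8 
   s4     s9  s10 
   s5    s11  s12 
   s6    s13  s14 
   s7     s7   s8 
   s8     s9  s10 
   s9    s11  s12 
   s10   s13  s14 
 * s11    s7   s8 
 * s12    s9  s10 
 * s13   s11  s12 
 * s14   s13  s14 
(> = start, * = accepting)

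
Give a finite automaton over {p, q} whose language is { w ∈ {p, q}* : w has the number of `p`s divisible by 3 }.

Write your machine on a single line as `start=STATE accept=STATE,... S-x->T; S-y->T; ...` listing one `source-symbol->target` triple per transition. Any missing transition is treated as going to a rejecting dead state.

Keep the running count of `p`s modulo 3: each `p` advances along the cycle s0 → s1 → s2 → s0 while other symbols loop. Accept at s0.
3 states suffice.
        p   q  
>* s0   s1  s0 
   s1   s2  s1 
   s2   s0  s2 
(> = start, * = accepting)

start=s0; accept=s0; s0-p->s1; s0-q->s0; s1-p->s2; s1-q->s1; s2-p->s0; s2-q->s2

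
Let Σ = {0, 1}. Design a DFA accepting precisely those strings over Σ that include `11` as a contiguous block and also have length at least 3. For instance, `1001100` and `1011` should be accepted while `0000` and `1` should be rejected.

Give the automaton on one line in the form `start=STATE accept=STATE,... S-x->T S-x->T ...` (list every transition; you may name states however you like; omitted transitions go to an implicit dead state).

Handle the two conditions separately and then intersect. One (3 states) tracks whether and how much of `11` has been seen; the other (5 states) tracks the input length, saturating at 4. Each combined state is a pair, one component from each; accept when both components accept. After merging equivalent states the machine shrinks.
       0  1 
>  A   B  C 
   B   B  D 
   C   B  E 
   D   B  F 
   E   F  F 
 * F   F  F 
(> = start, * = accepting)

start=A accept=F A-0->B A-1->C B-0->B B-1->D C-0->B C-1->E D-0->B D-1->F E-0->F E-1->F F-0->F F-1->F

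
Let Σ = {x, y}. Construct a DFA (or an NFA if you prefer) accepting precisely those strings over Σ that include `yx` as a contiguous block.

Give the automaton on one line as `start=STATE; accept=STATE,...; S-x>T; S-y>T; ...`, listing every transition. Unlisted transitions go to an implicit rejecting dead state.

States A..B record the length of the longest prefix of `yx` that matches the current input suffix. Reaching C means `yx` has been seen, and we stay there forever. Accept from C.
A 3-state machine:
       x  y 
>  A   A  B 
   B   C  B 
 * C   C  C 
(> = start, * = accepting)

start=A; accept=C; A-x>A; A-y>B; B-x>C; B-y>B; C-x>C; C-y>C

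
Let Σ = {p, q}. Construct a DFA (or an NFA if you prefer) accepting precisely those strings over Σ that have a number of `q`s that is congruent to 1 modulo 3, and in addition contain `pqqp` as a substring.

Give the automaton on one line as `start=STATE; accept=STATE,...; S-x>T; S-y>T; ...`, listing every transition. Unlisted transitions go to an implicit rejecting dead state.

Run two small machines in parallel and take their product. One (3 states) tracks the count of `q`s modulo 3; the other (5 states) tracks whether and how much of `pqqp` has been seen. Each combined state is a pair, one component from each; accept when both components accept.
With 15 states:
       p  q 
>  A   B  C 
   B   B  D 
   C   E  F 
   D   E  G 
   E   E  H 
   F   I  A 
   G   J  A 
   H   I  K 
   I   I  L 
   J   J  M 
   K   M  C 
   L   B  N 
   M   M  O 
   N   O  F 
 * O   O  J 
(> = start, * = accepting)

start=A; accept=O; A-p>B; A-q>C; B-p>B; B-q>D; C-p>E; C-q>F; D-p>E; D-q>G; E-p>E; E-q>H; F-p>I; F-q>A; G-p>J; G-q>A; H-p>I; H-q>K; I-p>I; I-q>L; J-p>J; J-q>M; K-p>M; K-q>C; L-p>B; L-q>N; M-p>M; M-q>O; N-p>O; N-q>F; O-p>O; O-q>J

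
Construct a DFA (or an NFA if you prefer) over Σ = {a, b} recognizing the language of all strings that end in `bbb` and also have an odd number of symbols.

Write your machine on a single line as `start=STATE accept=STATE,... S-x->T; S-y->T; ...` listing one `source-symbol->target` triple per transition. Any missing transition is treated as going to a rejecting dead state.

Handle the two conditions separately and then intersect. The first has 4 states tracking how much of the suffix `bbb` has currently been matched; the second has 2 states tracking the input length modulo 2. A product state is a pair (one from each), accepting exactly when both do.
With 8 states:
        a   b  
>  s0   s1  s2 
   s1   s0  s3 
   s2   s0  s4 
   s3   s1  s5 
   s4   s1  s6 
   s5   s0  s7 
 * s6   s0  s7 
   s7   s1  s6 
(> = start, * = accepting)

start=s0; accept=s6; s0-a->s1; s0-b->s2; s1-a->s0; s1-b->s3; s2-a->s0; s2-b->s4; s3-a->s1; s3-b->s5; s4-a->s1; s4-b->s6; s5-a->s0; s5-b->s7; s6-a->s0; s6-b->s7; s7-a->s1; s7-b->s6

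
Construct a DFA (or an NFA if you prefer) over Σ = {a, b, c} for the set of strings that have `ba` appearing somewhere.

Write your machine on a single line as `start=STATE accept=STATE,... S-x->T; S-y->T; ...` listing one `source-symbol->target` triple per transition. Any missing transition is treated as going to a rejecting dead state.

start=s0; accept=s2; s0-a->s0; s0-b->s1; s0-c->s0; s1-a->s2; s1-b->s1; s1-c->s0; s2-a->s2; s2-b->s2; s2-c->s2

Track how much of `ba` has been matched so far: state s0 is no progress, s2 is the absorbing accept state reached once `ba` has occurred. Intermediate states record partial matches; on a mismatch, fall back to the longest reusable overlap.
With 3 states:
        a   b   c  
>  s0   s0  s1  s0 
   s1   s2  s1  s0 
 * s2   s2  s2  s2 
(> = start, * = accepting)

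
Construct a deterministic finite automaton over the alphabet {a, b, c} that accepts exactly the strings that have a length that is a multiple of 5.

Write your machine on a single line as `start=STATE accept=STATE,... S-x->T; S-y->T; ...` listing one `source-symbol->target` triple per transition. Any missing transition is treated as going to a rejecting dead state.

start=q0; accept=q0; q0-a->q1; q0-b->q1; q0-c->q1; q1-a->q2; q1-b->q2; q1-c->q2; q2-a->q3; q2-b->q3; q2-c->q3; q3-a->q4; q3-b->q4; q3-c->q4; q4-a->q0; q4-b->q0; q4-c->q0

Count input length modulo 5: every symbol advances one step around the cycle q0 → q1 → q2 → q3 → q4 → q0. Accept at q0.
With 5 states:
        a   b   c  
>* q0   q1  q1  q1 
   q1   q2  q2  q2 
   q2   q3  q3  q3 
   q3   q4  q4  q4 
   q4   q0  q0  q0 
(> = start, * = accepting)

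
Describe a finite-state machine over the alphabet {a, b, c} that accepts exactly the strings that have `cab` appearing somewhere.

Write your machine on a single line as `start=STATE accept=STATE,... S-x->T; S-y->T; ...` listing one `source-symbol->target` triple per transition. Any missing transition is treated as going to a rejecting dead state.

start=S0; accept=S3; S0-a->S0; S0-b->S0; S0-c->S1; S1-a->S2; S1-b->S0; S1-c->S1; S2-a->S0; S2-b->S3; S2-c->S1; S3-a->S3; S3-b->S3; S3-c->S3

Track how much of `cab` has been matched so far: state S0 is no progress, S3 is the absorbing accept state reached once `cab` has occurred. Intermediate states record partial matches; on a mismatch, fall back to the longest reusable overlap.
4 states suffice.
        a   b   c  
>  S0   S0  S0  S1 
   S1   S2  S0  S1 
   S2   S0  S3  S1 
 * S3   S3  S3  S3 
(> = start, * = accepting)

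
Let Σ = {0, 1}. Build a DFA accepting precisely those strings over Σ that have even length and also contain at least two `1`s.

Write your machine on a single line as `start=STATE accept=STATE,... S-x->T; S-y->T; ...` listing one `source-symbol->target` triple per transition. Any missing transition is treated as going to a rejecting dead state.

start=s0; accept=s4; s0-0->s1; s0-1->s2; s1-0->s0; s1-1->s3; s2-0->s3; s2-1->s4; s3-0->s2; s3-1->s5; s4-0->s5; s4-1->s5; s5-0->s4; s5-1->s4

Run two small machines in parallel and take their product. One (2 states) tracks the input length modulo 2; the other (4 states) tracks the count of `1`s, saturating at 3. Each combined state is a pair, one component from each; accept when both components accept. Equivalent product states are then merged.
With 6 states:
        0   1  
>  s0   s1  s2 
   s1   s0  s3 
   s2   s3  s4 
   s3   s2  s5 
 * s4   s5  s5 
   s5   s4  s4 
(> = start, * = accepting)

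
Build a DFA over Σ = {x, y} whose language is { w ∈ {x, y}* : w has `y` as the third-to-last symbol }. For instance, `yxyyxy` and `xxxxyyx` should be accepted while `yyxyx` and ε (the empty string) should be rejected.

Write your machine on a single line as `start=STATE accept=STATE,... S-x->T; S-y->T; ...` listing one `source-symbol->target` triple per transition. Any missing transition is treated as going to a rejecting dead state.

start=q0; accept=q11,q12,q13,q14; q0-x->q1; q0-y->q2; q1-x->q3; q1-y->q4; q2-x->q5; q2-y->q6; q3-x->q7; q3-y->q8; q4-x->q9; q4-y->q10; q5-x->q11; q5-y->q12; q6-x->q13; q6-y->q14; q7-x->q7; q7-y->q8; q8-x->q9; q8-y->q10; q9-x->q11; q9-y->q12; q10-x->q13; q10-y->q14; q11-x->q7; q11-y->q8; q12-x->q9; q12-y->q10; q13-x->q11; q13-y->q12; q14-x->q13; q14-y->q14

Because acceptance depends on a position counted from the end, the machine has to buffer the most recent 3 symbols. Make each state the string of the last up-to-3 symbols read; on input `x` shift the window left and append `x`. Accept when the buffered window has length 3 and begins with `y`.
15 states suffice.
          x    y  
>  q0     q1   q2 
   q1     q3   q4 
   q2     q5   q6 
   q3     q7   q8 
   q4     q9  q10 
   q5    q11  q12 
   q6    q13  q14 
   q7     q7   q8 
   q8     q9  q10 
   q9    q11  q12 
   q10   q13  q14 
 * q11    q7   q8 
 * q12    q9  q10 
 * q13   q11  q12 
 * q14   q13  q14 
(> = start, * = accepting)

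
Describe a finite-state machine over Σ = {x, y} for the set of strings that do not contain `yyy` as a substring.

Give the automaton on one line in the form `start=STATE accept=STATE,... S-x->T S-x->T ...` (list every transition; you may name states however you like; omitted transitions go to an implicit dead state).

start=S0 accept=S0,S1,S2 S0-x->S0 S0-y->S1 S1-x->S0 S1-y->S2 S2-x->S0 S2-y->S3 S3-x->S3 S3-y->S3

This is the complement of 'contains `yyy`'. Use the same substring-matching states — S0 through S3 holding how much of `yyy` has just been matched — but flip the accepting set: everything except the trap S3 accepts.
        x   y  
>* S0   S0  S1 
 * S1   S0  S2 
 * S2   S0  S3 
   S3   S3  S3 
(> = start, * = accepting)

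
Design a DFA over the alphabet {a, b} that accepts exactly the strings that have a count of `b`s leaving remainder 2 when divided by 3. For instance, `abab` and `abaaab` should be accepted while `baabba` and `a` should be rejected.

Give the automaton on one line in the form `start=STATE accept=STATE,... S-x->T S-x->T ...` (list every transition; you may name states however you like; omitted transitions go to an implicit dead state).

Keep the running count of `b`s modulo 3: each `b` advances along the cycle q0 → q1 → q2 → q0 while other symbols loop. Accept at q2.
With 3 states:
        a   b  
>  q0   q0  q1 
   q1   q1  q2 
 * q2   q2  q0 
(> = start, * = accepting)

start=q0 accept=q2 q0-a->q0 q0-b->q1 q1-a->q1 q1-b->q2 q2-a->q2 q2-b->q0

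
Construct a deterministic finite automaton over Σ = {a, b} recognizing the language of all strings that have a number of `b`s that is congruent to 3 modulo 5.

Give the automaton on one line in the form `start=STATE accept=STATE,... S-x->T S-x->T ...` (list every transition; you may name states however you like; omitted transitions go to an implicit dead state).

start=q0 accept=q3 q0-a->q0 q0-b->q1 q1-a->q1 q1-b->q2 q2-a->q2 q2-b->q3 q3-a->q3 q3-b->q4 q4-a->q4 q4-b->q0

The only thing that matters is how many `b`s have appeared, reduced mod 5. Use one state per residue: q0 for 0, …, q4 for 4. Reading `b` moves to the next residue; anything else stays put. q3 is accepting.
With 5 states:
        a   b  
>  q0   q0  q1 
   q1   q1  q2 
   q2   q2  q3 
 * q3   q3  q4 
   q4   q4  q0 
(> = start, * = accepting)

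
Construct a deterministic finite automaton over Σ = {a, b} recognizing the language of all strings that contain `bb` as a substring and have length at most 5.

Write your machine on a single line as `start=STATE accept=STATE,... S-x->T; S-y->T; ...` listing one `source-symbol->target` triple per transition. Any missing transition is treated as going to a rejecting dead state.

start=q0; accept=q5,q8,q11,q14; q0-a->q1; q0-b->q2; q1-a->q3; q1-b->q4; q2-a->q3; q2-b->q5; q3-a->q6; q3-b->q7; q4-a->q6; q4-b->q8; q5-a->q8; q5-b->q8; q6-a->q9; q6-b->q10; q7-a->q9; q7-b->q11; q8-a->q11; q8-b->q11; q9-a->q12; q9-b->q13; q10-a->q12; q10-b->q14; q11-a->q14; q11-b->q14; q12-a->q15; q12-b->q16; q13-a->q15; q13-b->q17; q14-a->q17; q14-b->q17; q15-a->q15; q15-b->q16; q16-a->q15; q16-b->q17; q17-a->q17; q17-b->q17

Handle the two conditions separately and then intersect. The first has 3 states tracking whether and how much of `bb` has been seen; the second has 7 states tracking the input length, saturating at 6. A product state is a pair (one from each), accepting exactly when both do.
An 18-state machine:
          a    b  
>  q0     q1   q2 
   q1     q3   q4 
   q2     q3   q5 
   q3     q6   q7 
   q4     q6   q8 
 * q5     q8   q8 
   q6     q9  q10 
   q7     q9  q11 
 * q8    q11  q11 
   q9    q12  q13 
   q10   q12  q14 
 * q11   q14  q14 
   q12   q15  q16 
   q13   q15  q17 
 * q14   q17  q17 
   q15   q15  q16 
   q16   q15  q17 
   q17   q17  q17 
(> = start, * = accepting)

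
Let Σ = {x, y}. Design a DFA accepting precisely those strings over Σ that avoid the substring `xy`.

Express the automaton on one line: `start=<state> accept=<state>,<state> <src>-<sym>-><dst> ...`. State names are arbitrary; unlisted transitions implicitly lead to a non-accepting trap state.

start=s0 accept=s0,s1 s0-x->s1 s0-y->s0 s1-x->s1 s1-y->s2 s2-x->s2 s2-y->s2

This is the complement of 'contains `xy`'. Use the same substring-matching states — s0 through s2 holding how much of `xy` has just been matched — but flip the accepting set: everything except the trap s2 accepts.
A 3-state machine:
        x   y  
>* s0   s1  s0 
 * s1   s1  s2 
   s2   s2  s2 
(> = start, * = accepting)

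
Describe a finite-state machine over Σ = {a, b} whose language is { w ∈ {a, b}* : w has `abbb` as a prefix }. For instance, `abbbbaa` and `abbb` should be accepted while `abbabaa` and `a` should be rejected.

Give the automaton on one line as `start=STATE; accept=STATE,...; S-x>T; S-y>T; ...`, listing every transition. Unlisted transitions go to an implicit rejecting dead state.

start=q0; accept=q4; q0-a>q1; q0-b>q5; q1-a>q5; q1-b>q2; q2-a>q5; q2-b>q3; q3-a>q5; q3-b>q4; q4-a>q4; q4-b>q4; q5-a>q5; q5-b>q5

Check the first 4 symbols one by one: q0 through q3 record how many have matched `abbb` so far; any wrong symbol goes to the dead state q5. After all 4 match we enter the accepting sink q4.
With 6 states:
        a   b  
>  q0   q1  q5 
   q1   q5  q2 
   q2   q5  q3 
   q3   q5  q4 
 * q4   q4  q4 
   q5   q5  q5 
(> = start, * = accepting)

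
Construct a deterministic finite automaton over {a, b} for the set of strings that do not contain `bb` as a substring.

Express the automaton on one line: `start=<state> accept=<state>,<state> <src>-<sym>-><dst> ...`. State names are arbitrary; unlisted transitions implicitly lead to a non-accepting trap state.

Track partial matches of the forbidden pattern `bb`. State s2 is a dead state reached once `bb` has occurred; every other state accepts. s0 means no part of `bb` is currently matched.
        a   b  
>* s0   s0  s1 
 * s1   s0  s2 
   s2   s2  s2 
(> = start, * = accepting)

start=s0 accept=s0,s1 s0-a->s0 s0-b->s1 s1-a->s0 s1-b->s2 s2-a->s2 s2-b->s2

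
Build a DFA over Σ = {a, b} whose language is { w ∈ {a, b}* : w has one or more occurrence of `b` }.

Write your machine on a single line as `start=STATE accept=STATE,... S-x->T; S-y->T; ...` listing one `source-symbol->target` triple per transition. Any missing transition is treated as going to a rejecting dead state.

Count `b`s, saturating at 2: state q0 means no `b` yet, q1 means one `b` seen, q2 means more than one. Each `b` increments (capped at q2); other symbols loop. Accept from {q1, q2}.
With 3 states:
        a   b  
>  q0   q0  q1 
 * q1   q1  q2 
 * q2   q2  q2 
(> = start, * = accepting)

start=q0; accept=q1,q2; q0-a->q0; q0-b->q1; q1-a->q1; q1-b->q2; q2-a->q2; q2-b->q2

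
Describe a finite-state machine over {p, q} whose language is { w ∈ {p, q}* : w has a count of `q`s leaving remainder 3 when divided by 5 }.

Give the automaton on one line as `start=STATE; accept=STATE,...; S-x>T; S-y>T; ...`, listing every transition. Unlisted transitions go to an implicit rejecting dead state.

start=S0; accept=S3; S0-p>S0; S0-q>S1; S1-p>S1; S1-q>S2; S2-p>S2; S2-q>S3; S3-p>S3; S3-q>S4; S4-p>S4; S4-q>S0

The only thing that matters is how many `q`s have appeared, reduced mod 5. Use one state per residue: S0 for 0, …, S4 for 4. Reading `q` moves to the next residue; anything else stays put. S3 is accepting.
A 5-state machine:
        p   q  
>  S0   S0  S1 
   S1   S1  S2 
   S2   S2  S3 
 * S3   S3  S4 
   S4   S4  S0 
(> = start, * = accepting)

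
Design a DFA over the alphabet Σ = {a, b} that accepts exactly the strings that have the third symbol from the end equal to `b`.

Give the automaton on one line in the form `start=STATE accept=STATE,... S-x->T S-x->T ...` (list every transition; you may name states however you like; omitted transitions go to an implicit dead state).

start=S0 accept=S11,S12,S13,S14 S0-a->S1 S0-b->S2 S1-a->S3 S1-b->S4 S2-a->S5 S2-b->S6 S3-a->S7 S3-b->S8 S4-a->S9 S4-b->S10 S5-a->S11 S5-b->S12 S6-a->S13 S6-b->S14 S7-a->S7 S7-b->S8 S8-a->S9 S8-b->S10 S9-a->S11 S9-b->S12 S10-a->S13 S10-b->S14 S11-a->S7 S11-b->S8 S12-a->S9 S12-b->S10 S13-a->S11 S13-b->S12 S14-a->S13 S14-b->S14

A DFA must remember the last 3 symbols (since which symbol is third-to-last isn't known until the input ends). Use one state per possible window of the last ≤3 symbols; accept from those whose window starts with `b`.
          a    b  
>  S0     S1   S2 
   S1     S3   S4 
   S2     S5   S6 
   S3     S7   S8 
   S4     S9  S10 
   S5    S11  S12 
   S6    S13  S14 
   S7     S7   S8 
   S8     S9  S10 
   S9    S11  S12 
   S10   S13  S14 
 * S11    S7   S8 
 * S12    S9  S10 
 * S13   S11  S12 
 * S14   S13  S14 
(> = start, * = accepting)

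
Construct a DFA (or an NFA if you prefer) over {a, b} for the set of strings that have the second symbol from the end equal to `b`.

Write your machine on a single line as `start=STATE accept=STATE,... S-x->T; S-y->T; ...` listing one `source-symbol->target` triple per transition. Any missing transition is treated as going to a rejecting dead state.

Because acceptance depends on a position counted from the end, the machine has to buffer the most recent 2 symbols. Make each state the string of the last up-to-2 symbols read; on input `x` shift the window left and append `x`. Accept when the buffered window has length 2 and begins with `b`.
7 states suffice.
        a   b  
>  q0   q1  q2 
   q1   q3  q4 
   q2   q5  q6 
   q3   q3  q4 
   q4   q5  q6 
 * q5   q3  q4 
 * q6   q5  q6 
(> = start, * = accepting)

start=q0; accept=q5,q6; q0-a->q1; q0-b->q2; q1-a->q3; q1-b->q4; q2-a->q5; q2-b->q6; q3-a->q3; q3-b->q4; q4-a->q5; q4-b->q6; q5-a->q3; q5-b->q4; q6-a->q5; q6-b->q6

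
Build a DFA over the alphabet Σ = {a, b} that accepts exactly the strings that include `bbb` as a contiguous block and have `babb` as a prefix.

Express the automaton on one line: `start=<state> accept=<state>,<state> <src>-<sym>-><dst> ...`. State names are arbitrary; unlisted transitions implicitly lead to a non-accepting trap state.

Run two small machines in parallel and take their product. The first has 4 states tracking whether and how much of `bbb` has been seen; the second has 6 states tracking whether the input so far still matches the prefix `babb`. A product state is a pair (one from each), accepting exactly when both do.
A 12-state machine:
          a    b  
>  q0     q1   q2 
   q1     q1   q3 
   q2     q4   q5 
   q3     q1   q5 
   q4     q1   q6 
   q5     q1   q7 
   q6     q1   q8 
   q7     q7   q7 
   q8     q9  q10 
   q9     q9  q11 
 * q10   q10  q10 
   q11    q9   q8 
(> = start, * = accepting)

start=q0 accept=q10 q0-a->q1 q0-b->q2 q1-a->q1 q1-b->q3 q2-a->q4 q2-b->q5 q3-a->q1 q3-b->q5 q4-a->q1 q4-b->q6 q5-a->q1 q5-b->q7 q6-a->q1 q6-b->q8 q7-a->q7 q7-b->q7 q8-a->q9 q8-b->q10 q9-a->q9 q9-b->q11 q10-a->q10 q10-b->q10 q11-a->q9 q11-b->q8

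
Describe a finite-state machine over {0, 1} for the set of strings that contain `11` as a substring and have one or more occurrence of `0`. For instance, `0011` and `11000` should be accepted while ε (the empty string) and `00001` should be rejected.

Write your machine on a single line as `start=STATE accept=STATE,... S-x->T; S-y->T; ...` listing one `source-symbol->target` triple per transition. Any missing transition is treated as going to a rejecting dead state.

start=q0; accept=q7,q8; q0-0->q1; q0-1->q2; q1-0->q3; q1-1->q4; q2-0->q1; q2-1->q5; q3-0->q3; q3-1->q6; q4-0->q3; q4-1->q7; q5-0->q7; q5-1->q5; q6-0->q3; q6-1->q8; q7-0->q8; q7-1->q7; q8-0->q8; q8-1->q8

Handle the two conditions separately and then intersect. One (3 states) tracks whether and how much of `11` has been seen; the other (3 states) tracks the count of `0`s, saturating at 2. Each combined state is a pair, one component from each; accept when both components accept.
A 9-state machine:
        0   1  
>  q0   q1  q2 
   q1   q3  q4 
   q2   q1  q5 
   q3   q3  q6 
   q4   q3  q7 
   q5   q7  q5 
   q6   q3  q8 
 * q7   q8  q7 
 * q8   q8  q8 
(> = start, * = accepting)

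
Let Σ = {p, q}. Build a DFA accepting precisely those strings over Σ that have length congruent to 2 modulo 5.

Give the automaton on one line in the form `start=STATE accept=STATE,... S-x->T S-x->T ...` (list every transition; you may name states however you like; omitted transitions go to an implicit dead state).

start=A accept=C A-p->B A-q->B B-p->C B-q->C C-p->D C-q->D D-p->E D-q->E E-p->A E-q->A

Count input length modulo 5: every symbol advances one step around the cycle A → B → C → D → E → A. Accept at C.
5 states suffice.
       p  q 
>  A   B  B 
   B   C  C 
 * C   D  D 
   D   E  E 
   E   A  A 
(> = start, * = accepting)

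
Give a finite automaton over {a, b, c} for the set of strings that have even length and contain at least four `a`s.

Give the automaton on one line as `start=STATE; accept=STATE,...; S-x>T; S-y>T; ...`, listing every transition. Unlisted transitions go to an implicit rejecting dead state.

Build one automaton per condition and run them in lockstep. The first has 2 states tracking the input length modulo 2; the second has 6 states tracking the count of `a`s, saturating at 5. A product state is a pair (one from each), accepting exactly when both do.
With 12 states:
          a    b    c  
>  q0     q1   q2   q2 
   q1     q3   q4   q4 
   q2     q4   q0   q0 
   q3     q5   q6   q6 
   q4     q6   q1   q1 
   q5     q7   q8   q8 
   q6     q8   q3   q3 
 * q7     q9  q10  q10 
   q8    q10   q5   q5 
   q9    q11  q11  q11 
   q10   q11   q7   q7 
 * q11    q9   q9   q9 
(> = start, * = accepting)

start=q0; accept=q7,q11; q0-a>q1; q0-b>q2; q0-c>q2; q1-a>q3; q1-b>q4; q1-c>q4; q2-a>q4; q2-b>q0; q2-c>q0; q3-a>q5; q3-b>q6; q3-c>q6; q4-a>q6; q4-b>q1; q4-c>q1; q5-a>q7; q5-b>q8; q5-c>q8; q6-a>q8; q6-b>q3; q6-c>q3; q7-a>q9; q7-b>q10; q7-c>q10; q8-a>q10; q8-b>q5; q8-c>q5; q9-a>q11; q9-b>q11; q9-c>q11; q10-a>q11; q10-b>q7; q10-c>q7; q11-a>q9; q11-b>q9; q11-c>q9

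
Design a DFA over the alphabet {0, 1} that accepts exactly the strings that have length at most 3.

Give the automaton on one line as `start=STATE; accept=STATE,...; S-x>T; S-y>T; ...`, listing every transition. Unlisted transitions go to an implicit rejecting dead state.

We only need to distinguish lengths 0, 1, …, 3, and '>3'. Chain q0 → q1 → q2 → q3 → q4 on every symbol, with q4 looping. Accepting states: {q0, q1, q2, q3}.
With 5 states:
        0   1  
>* q0   q1  q1 
 * q1   q2  q2 
 * q2   q3  q3 
 * q3   q4  q4 
   q4   q4  q4 
(> = start, * = accepting)

start=q0; accept=q0,q1,q2,q3; q0-0>q1; q0-1>q1; q1-0>q2; q1-1>q2; q2-0>q3; q2-1>q3; q3-0>q4; q3-1>q4; q4-0>q4; q4-1>q4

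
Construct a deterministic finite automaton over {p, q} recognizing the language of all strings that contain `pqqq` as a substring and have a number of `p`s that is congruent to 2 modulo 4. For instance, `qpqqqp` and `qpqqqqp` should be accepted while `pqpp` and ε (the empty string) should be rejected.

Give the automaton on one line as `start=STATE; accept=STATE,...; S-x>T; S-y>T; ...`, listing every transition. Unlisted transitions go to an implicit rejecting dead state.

start=S0; accept=S13; S0-p>S1; S0-q>S0; S1-p>S2; S1-q>S3; S2-p>S4; S2-q>S5; S3-p>S2; S3-q>S6; S4-p>S7; S4-q>S8; S5-p>S4; S5-q>S9; S6-p>S2; S6-q>S10; S7-p>S1; S7-q>S11; S8-p>S7; S8-q>S12; S9-p>S4; S9-q>S13; S10-p>S13; S10-q>S10; S11-p>S1; S11-q>S14; S12-p>S7; S12-q>S15; S13-p>S15; S13-q>S13; S14-p>S1; S14-q>S16; S15-p>S16; S15-q>S15; S16-p>S10; S16-q>S16

Run two small machines in parallel and take their product. One (5 states) tracks whether and how much of `pqqq` has been seen; the other (4 states) tracks the count of `p`s modulo 4. Each combined state is a pair, one component from each; accept when both components accept.
17 states suffice.
          p    q  
>  S0     S1   S0 
   S1     S2   S3 
   S2     S4   S5 
   S3     S2   S6 
   S4     S7   S8 
   S5     S4   S9 
   S6     S2  S10 
   S7     S1  S11 
   S8     S7  S12 
   S9     S4  S13 
   S10   S13  S10 
   S11    S1  S14 
   S12    S7  S15 
 * S13   S15  S13 
   S14    S1  S16 
   S15   S16  S15 
   S16   S10  S16 
(> = start, * = accepting)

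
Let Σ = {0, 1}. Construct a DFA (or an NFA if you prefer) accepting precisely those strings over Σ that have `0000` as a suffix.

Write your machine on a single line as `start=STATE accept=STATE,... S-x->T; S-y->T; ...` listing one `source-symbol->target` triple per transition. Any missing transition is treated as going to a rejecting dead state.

start=s0; accept=s4; s0-0->s1; s0-1->s0; s1-0->s2; s1-1->s0; s2-0->s3; s2-1->s0; s3-0->s4; s3-1->s0; s4-0->s4; s4-1->s0

Let each state record the length of the longest suffix of the input read so far that is also a prefix of `0000`. s1 means the last symbol is `0`; s2 means the last 2 symbols are `00`; s3 means the last 3 symbols are `000`; s4 means the last 4 symbols are `0000`. Accept only at s4, where the string currently ends in `0000`.
5 states suffice.
        0   1  
>  s0   s1  s0 
   s1   s2  s0 
   s2   s3  s0 
   s3   s4  s0 
 * s4   s4  s0 
(> = start, * = accepting)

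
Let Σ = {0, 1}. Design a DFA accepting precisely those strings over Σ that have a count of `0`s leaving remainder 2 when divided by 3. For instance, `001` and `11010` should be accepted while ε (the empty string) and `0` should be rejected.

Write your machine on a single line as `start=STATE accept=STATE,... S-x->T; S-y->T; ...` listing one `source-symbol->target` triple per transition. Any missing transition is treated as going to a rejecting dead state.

Keep the running count of `0`s modulo 3: each `0` advances along the cycle q0 → q1 → q2 → q0 while other symbols loop. Accept at q2.
A 3-state machine:
        0   1  
>  q0   q1  q0 
   q1   q2  q1 
 * q2   q0  q2 
(> = start, * = accepting)

start=q0; accept=q2; q0-0->q1; q0-1->q0; q1-0->q2; q1-1->q1; q2-0->q0; q2-1->q2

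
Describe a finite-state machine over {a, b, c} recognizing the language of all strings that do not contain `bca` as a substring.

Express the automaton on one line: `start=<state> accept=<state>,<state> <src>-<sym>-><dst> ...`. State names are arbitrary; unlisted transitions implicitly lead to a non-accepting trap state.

Track partial matches of the forbidden pattern `bca`. State q3 is a dead state reached once `bca` has occurred; every other state accepts. q0 means no part of `bca` is currently matched.
With 4 states:
        a   b   c  
>* q0   q0  q1  q0 
 * q1   q0  q1  q2 
 * q2   q3  q1  q0 
   q3   q3  q3  q3 
(> = start, * = accepting)

start=q0 accept=q0,q1,q2 q0-a->q0 q0-b->q1 q0-c->q0 q1-a->q0 q1-b->q1 q1-c->q2 q2-a->q3 q2-b->q1 q2-c->q0 q3-a->q3 q3-b->q3 q3-c->q3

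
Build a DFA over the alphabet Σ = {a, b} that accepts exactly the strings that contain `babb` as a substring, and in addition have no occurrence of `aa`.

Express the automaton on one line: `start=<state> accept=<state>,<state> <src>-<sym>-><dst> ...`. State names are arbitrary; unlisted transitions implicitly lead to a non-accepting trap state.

start=S0 accept=S6,S7 S0-a->S1 S0-b->S2 S1-a->S3 S1-b->S2 S2-a->S4 S2-b->S2 S3-a->S3 S3-b->S3 S4-a->S3 S4-b->S5 S5-a->S4 S5-b->S6 S6-a->S7 S6-b->S6 S7-a->S3 S7-b->S6

Run two small machines in parallel and take their product. The first has 5 states tracking whether and how much of `babb` has been seen; the second has 3 states tracking partial matches of the forbidden pattern `aa`. A product state is a pair (one from each), accepting exactly when both do. Minimizing collapses redundant product states.
8 states suffice.
        a   b  
>  S0   S1  S2 
   S1   S3  S2 
   S2   S4  S2 
   S3   S3  S3 
   S4   S3  S5 
   S5   S4  S6 
 * S6   S7  S6 
 * S7   S3  S6 
(> = start, * = accepting)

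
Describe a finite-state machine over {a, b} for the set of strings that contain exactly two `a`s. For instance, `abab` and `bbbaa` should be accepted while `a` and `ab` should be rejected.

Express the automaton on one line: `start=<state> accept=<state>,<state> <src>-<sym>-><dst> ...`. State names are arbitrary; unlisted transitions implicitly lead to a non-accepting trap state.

Count `a`s, saturating at 3: states q0 through q2 mean 0 through 2 `a`s seen; q3 means more than 2. Each `a` increments (capped at q3); other symbols loop. Accept from {q2}.
A 4-state machine:
        a   b  
>  q0   q1  q0 
   q1   q2  q1 
 * q2   q3  q2 
   q3   q3  q3 
(> = start, * = accepting)

start=q0 accept=q2 q0-a->q1 q0-b->q0 q1-a->q2 q1-b->q1 q2-a->q3 q2-b->q2 q3-a->q3 q3-b->q3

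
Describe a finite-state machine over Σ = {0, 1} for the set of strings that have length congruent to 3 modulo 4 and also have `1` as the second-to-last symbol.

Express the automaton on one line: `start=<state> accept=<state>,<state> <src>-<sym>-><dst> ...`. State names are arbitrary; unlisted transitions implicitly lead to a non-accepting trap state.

Run two small machines in parallel and take their product. One (4 states) tracks the input length modulo 4; the other (7 states) tracks the last 2 symbols read. Each combined state is a pair, one component from each; accept when both components accept. After merging equivalent states the machine shrinks.
With 6 states:
        0   1  
>  q0   q1  q1 
   q1   q2  q3 
   q2   q4  q4 
   q3   q5  q5 
   q4   q0  q0 
 * q5   q0  q0 
(> = start, * = accepting)

start=q0 accept=q5 q0-0->q1 q0-1->q1 q1-0->q2 q1-1->q3 q2-0->q4 q2-1->q4 q3-0->q5 q3-1->q5 q4-0->q0 q4-1->q0 q5-0->q0 q5-1->q0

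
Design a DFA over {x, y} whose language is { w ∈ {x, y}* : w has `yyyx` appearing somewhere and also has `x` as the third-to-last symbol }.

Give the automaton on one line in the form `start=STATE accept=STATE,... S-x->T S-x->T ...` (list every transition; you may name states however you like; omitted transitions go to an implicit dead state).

Run two small machines in parallel and take their product. One (5 states) tracks whether and how much of `yyyx` has been seen; the other (15 states) tracks the last 3 symbols read. Each combined state is a pair, one component from each; accept when both components accept.
With 23 states:
       x  y 
>  A   B  C 
   B   D  E 
   C   F  G 
   D   H  I 
   E   J  K 
   F   L  M 
   G   N  O 
   H   H  I 
   I   J  K 
   J   L  M 
   K   N  O 
   L   H  I 
   M   J  K 
   N   L  M 
   O   P  O 
   P   Q  R 
   Q   S  T 
   R   U  V 
 * S   S  T 
 * T   U  V 
 * U   Q  R 
 * V   P  W 
   W   P  W 
(> = start, * = accepting)

start=A accept=S,T,U,V A-x->B A-y->C B-x->D B-y->E C-x->F C-y->G D-x->H D-y->I E-x->J E-y->K F-x->L F-y->M G-x->N G-y->O H-x->H H-y->I I-x->J I-y->K J-x->L J-y->M K-x->N K-y->O L-x->H L-y->I M-x->J M-y->K N-x->L N-y->M O-x->P O-y->O P-x->Q P-y->R Q-x->S Q-y->T R-x->U R-y->V S-x->S S-y->T T-x->U T-y->V U-x->Q U-y->R V-x->P V-y->W W-x->P W-y->W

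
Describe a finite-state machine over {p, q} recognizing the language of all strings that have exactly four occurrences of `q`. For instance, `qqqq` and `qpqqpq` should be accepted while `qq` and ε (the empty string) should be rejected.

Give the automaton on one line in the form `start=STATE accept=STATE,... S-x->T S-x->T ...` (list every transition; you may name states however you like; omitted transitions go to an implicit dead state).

start=S0 accept=S4 S0-p->S0 S0-q->S1 S1-p->S1 S1-q->S2 S2-p->S2 S2-q->S3 S3-p->S3 S3-q->S4 S4-p->S4 S4-q->S5 S5-p->S5 S5-q->S5

Count `q`s, saturating at 5: states S0 through S4 mean 0 through 4 `q`s seen; S5 means more than 4. Each `q` increments (capped at S5); other symbols loop. Accept from {S4}.
A 6-state machine:
        p   q  
>  S0   S0  S1 
   S1   S1  S2 
   S2   S2  S3 
   S3   S3  S4 
 * S4   S4  S5 
   S5   S5  S5 
(> = start, * = accepting)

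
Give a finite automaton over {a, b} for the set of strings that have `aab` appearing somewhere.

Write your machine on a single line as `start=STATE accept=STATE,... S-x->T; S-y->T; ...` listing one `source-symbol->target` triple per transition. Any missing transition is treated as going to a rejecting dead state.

start=q0; accept=q3; q0-a->q1; q0-b->q0; q1-a->q2; q1-b->q0; q2-a->q2; q2-b->q3; q3-a->q3; q3-b->q3

Track how much of `aab` has been matched so far: state q0 is no progress, q3 is the absorbing accept state reached once `aab` has occurred. Intermediate states record partial matches; on a mismatch, fall back to the longest reusable overlap.
4 states suffice.
        a   b  
>  q0   q1  q0 
   q1   q2  q0 
   q2   q2  q3 
 * q3   q3  q3 
(> = start, * = accepting)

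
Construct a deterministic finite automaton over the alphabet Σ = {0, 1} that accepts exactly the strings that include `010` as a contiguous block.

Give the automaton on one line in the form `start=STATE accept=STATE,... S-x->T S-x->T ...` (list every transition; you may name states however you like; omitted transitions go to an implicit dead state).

start=q0 accept=q3 q0-0->q1 q0-1->q0 q1-0->q1 q1-1->q2 q2-0->q3 q2-1->q0 q3-0->q3 q3-1->q3

States q0..q2 record the length of the longest prefix of `010` that matches the current input suffix. Reaching q3 means `010` has been seen, and we stay there forever. Accept from q3.
With 4 states:
        0   1  
>  q0   q1  q0 
   q1   q1  q2 
   q2   q3  q0 
 * q3   q3  q3 
(> = start, * = accepting)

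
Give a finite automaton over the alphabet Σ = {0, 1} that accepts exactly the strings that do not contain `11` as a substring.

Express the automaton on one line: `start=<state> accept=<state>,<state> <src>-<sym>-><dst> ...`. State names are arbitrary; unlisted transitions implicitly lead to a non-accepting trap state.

start=S0 accept=S0,S1 S0-0->S0 S0-1->S1 S1-0->S0 S1-1->S2 S2-0->S2 S2-1->S2

This is the complement of 'contains `11`'. Use the same substring-matching states — S0 through S2 holding how much of `11` has just been matched — but flip the accepting set: everything except the trap S2 accepts.
A 3-state machine:
        0   1  
>* S0   S0  S1 
 * S1   S0  S2 
   S2   S2  S2 
(> = start, * = accepting)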